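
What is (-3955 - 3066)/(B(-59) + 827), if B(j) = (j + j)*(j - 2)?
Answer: -7021/8025 ≈ -0.87489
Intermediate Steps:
B(j) = 2*j*(-2 + j) (B(j) = (2*j)*(-2 + j) = 2*j*(-2 + j))
(-3955 - 3066)/(B(-59) + 827) = (-3955 - 3066)/(2*(-59)*(-2 - 59) + 827) = -7021/(2*(-59)*(-61) + 827) = -7021/(7198 + 827) = -7021/8025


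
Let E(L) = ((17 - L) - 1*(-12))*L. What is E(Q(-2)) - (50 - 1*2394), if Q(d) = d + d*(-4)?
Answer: 2482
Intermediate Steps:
Q(d) = -3*d (Q(d) = d - 4*d = -3*d)
E(L) = L*(29 - L) (E(L) = ((17 - L) + 12)*L = (29 - L)*L = L*(29 - L))
E(Q(-2)) - (50 - 1*2394) = (-3*(-2))*(29 - (-3)*(-2)) - (50 - 1*2394) = 6*(29 - 1*6) - (50 - 2394) = 6*(29 - 6) - 1*(-2344) = 6*23 + 2344 = 138 + 2344 = 2482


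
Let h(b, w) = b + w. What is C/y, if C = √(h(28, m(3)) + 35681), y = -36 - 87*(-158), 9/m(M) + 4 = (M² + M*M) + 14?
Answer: √6999027/191940 ≈ 0.013783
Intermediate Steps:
m(M) = 9/(10 + 2*M²) (m(M) = 9/(-4 + ((M² + M*M) + 14)) = 9/(-4 + ((M² + M²) + 14)) = 9/(-4 + (2*M² + 14)) = 9/(-4 + (14 + 2*M²)) = 9/(10 + 2*M²))
y = 13710 (y = -36 + 13746 = 13710)
C = √6999027/14 (C = √((28 + 9/(2*(5 + 3²))) + 35681) = √((28 + 9/(2*(5 + 9))) + 35681) = √((28 + (9/2)/14) + 35681) = √((28 + (9/2)*(1/14)) + 35681) = √((28 + 9/28) + 35681) = √(793/28 + 35681) = √(999861/28) = √6999027/14 ≈ 188.97)
C/y = (√6999027/14)/13710 = (√6999027/14)*(1/13710) = √6999027/191940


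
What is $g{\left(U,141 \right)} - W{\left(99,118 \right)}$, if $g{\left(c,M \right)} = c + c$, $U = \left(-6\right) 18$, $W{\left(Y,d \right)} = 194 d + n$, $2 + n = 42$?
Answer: $-23148$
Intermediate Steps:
$n = 40$ ($n = -2 + 42 = 40$)
$W{\left(Y,d \right)} = 40 + 194 d$ ($W{\left(Y,d \right)} = 194 d + 40 = 40 + 194 d$)
$U = -108$
$g{\left(c,M \right)} = 2 c$
$g{\left(U,141 \right)} - W{\left(99,118 \right)} = 2 \left(-108\right) - \left(40 + 194 \cdot 118\right) = -216 - \left(40 + 22892\right) = -216 - 22932 = -23148$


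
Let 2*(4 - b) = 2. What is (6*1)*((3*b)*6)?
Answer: 324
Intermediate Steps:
b = 3 (b = 4 - 1/2*2 = 4 - 1 = 3)
(6*1)*((3*b)*6) = (6*1)*((3*3)*6) = 6*(9*6) = 6*54 = 324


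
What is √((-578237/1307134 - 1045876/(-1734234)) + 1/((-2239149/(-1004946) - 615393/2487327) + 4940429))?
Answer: √38105075252025296329812115590233660066508369769931733930/15398356684394530908165035346 ≈ 0.40088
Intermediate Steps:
√((-578237/1307134 - 1045876/(-1734234)) + 1/((-2239149/(-1004946) - 615393/2487327) + 4940429)) = √((-578237*1/1307134 - 1045876*(-1/1734234)) + 1/((-2239149*(-1/1004946) - 615393*1/2487327) + 4940429)) = √((-578237/1307134 + 522938/867117) + 1/((746383/334982 - 2031/8209) + 4940429)) = √(182150906963/1133438112678 + 1/(5446709605/2749867238 + 4940429)) = √(182150906963/1133438112678 + 1/(13585529295474707/2749867238)) = √(182150906963/1133438112678 + 2749867238/13585529295474707) = √(2474619599547456645461328205/15398356684394530908165035346) = √38105075252025296329812115590233660066508369769931733930/15398356684394530908165035346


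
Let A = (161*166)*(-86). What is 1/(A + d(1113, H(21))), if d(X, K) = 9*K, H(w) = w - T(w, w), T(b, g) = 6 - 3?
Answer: -1/2298274 ≈ -4.3511e-7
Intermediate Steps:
T(b, g) = 3
H(w) = -3 + w (H(w) = w - 1*3 = w - 3 = -3 + w)
A = -2298436 (A = 26726*(-86) = -2298436)
1/(A + d(1113, H(21))) = 1/(-2298436 + 9*(-3 + 21)) = 1/(-2298436 + 9*18) = 1/(-2298436 + 162) = 1/(-2298274) = -1/2298274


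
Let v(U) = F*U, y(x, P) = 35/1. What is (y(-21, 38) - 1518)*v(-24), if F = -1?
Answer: -35592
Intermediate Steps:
y(x, P) = 35 (y(x, P) = 35*1 = 35)
v(U) = -U
(y(-21, 38) - 1518)*v(-24) = (35 - 1518)*(-1*(-24)) = -1483*24 = -35592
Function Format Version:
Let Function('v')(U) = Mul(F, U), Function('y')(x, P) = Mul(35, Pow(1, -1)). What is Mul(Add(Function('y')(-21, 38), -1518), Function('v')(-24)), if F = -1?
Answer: -35592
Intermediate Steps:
Function('y')(x, P) = 35 (Function('y')(x, P) = Mul(35, 1) = 35)
Function('v')(U) = Mul(-1, U)
Mul(Add(Function('y')(-21, 38), -1518), Function('v')(-24)) = Mul(Add(35, -1518), Mul(-1, -24)) = Mul(-1483, 24) = -35592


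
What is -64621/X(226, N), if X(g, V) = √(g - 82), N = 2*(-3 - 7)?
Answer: -64621/12 ≈ -5385.1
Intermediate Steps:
N = -20 (N = 2*(-10) = -20)
X(g, V) = √(-82 + g)
-64621/X(226, N) = -64621/√(-82 + 226) = -64621/(√144) = -64621/12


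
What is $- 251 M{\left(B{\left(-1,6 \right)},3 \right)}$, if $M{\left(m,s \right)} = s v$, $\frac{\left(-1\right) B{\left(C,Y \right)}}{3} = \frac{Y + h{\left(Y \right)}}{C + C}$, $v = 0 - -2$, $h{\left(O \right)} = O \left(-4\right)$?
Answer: $-1506$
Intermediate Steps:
$h{\left(O \right)} = - 4 O$
$v = 2$ ($v = 0 + 2 = 2$)
$B{\left(C,Y \right)} = \frac{9 Y}{2 C}$ ($B{\left(C,Y \right)} = - 3 \frac{Y - 4 Y}{C + C} = - 3 \frac{\left(-3\right) Y}{2 C} = - 3 - 3 Y \frac{1}{2 C} = - 3 \left(- \frac{3 Y}{2 C}\right) = \frac{9 Y}{2 C}$)
$M{\left(m,s \right)} = 2 s$ ($M{\left(m,s \right)} = s 2 = 2 s$)
$- 251 M{\left(B{\left(-1,6 \right)},3 \right)} = - 251 \cdot 2 \cdot 3 = \left(-251\right) 6 = -1506$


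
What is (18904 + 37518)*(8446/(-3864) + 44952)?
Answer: 2449929029651/966 ≈ 2.5362e+9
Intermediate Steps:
(18904 + 37518)*(8446/(-3864) + 44952) = 56422*(8446*(-1/3864) + 44952) = 56422*(-4223/1932 + 44952) = 56422*(86843041/1932) = 2449929029651/966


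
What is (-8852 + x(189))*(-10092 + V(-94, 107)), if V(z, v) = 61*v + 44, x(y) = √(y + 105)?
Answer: 31167892 - 24647*√6 ≈ 3.1108e+7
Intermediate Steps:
x(y) = √(105 + y)
V(z, v) = 44 + 61*v
(-8852 + x(189))*(-10092 + V(-94, 107)) = (-8852 + √(105 + 189))*(-10092 + (44 + 61*107)) = (-8852 + √294)*(-10092 + (44 + 6527)) = (-8852 + 7*√6)*(-10092 + 6571) = (-8852 + 7*√6)*(-3521) = 31167892 - 24647*√6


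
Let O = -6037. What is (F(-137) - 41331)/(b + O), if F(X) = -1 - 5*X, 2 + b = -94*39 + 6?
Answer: 13549/3233 ≈ 4.1908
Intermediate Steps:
b = -3662 (b = -2 + (-94*39 + 6) = -2 + (-3666 + 6) = -2 - 3660 = -3662)
(F(-137) - 41331)/(b + O) = ((-1 - 5*(-137)) - 41331)/(-3662 - 6037) = ((-1 + 685) - 41331)/(-9699) = (684 - 41331)*(-1/9699) = -40647*(-1/9699) = 13549/3233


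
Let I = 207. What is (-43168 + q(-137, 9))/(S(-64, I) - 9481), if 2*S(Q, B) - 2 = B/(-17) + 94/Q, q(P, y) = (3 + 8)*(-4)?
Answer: 47014656/10321663 ≈ 4.5549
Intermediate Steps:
q(P, y) = -44 (q(P, y) = 11*(-4) = -44)
S(Q, B) = 1 + 47/Q - B/34 (S(Q, B) = 1 + (B/(-17) + 94/Q)/2 = 1 + (B*(-1/17) + 94/Q)/2 = 1 + (-B/17 + 94/Q)/2 = 1 + (94/Q - B/17)/2 = 1 + (47/Q - B/34) = 1 + 47/Q - B/34)
(-43168 + q(-137, 9))/(S(-64, I) - 9481) = (-43168 - 44)/((1 + 47/(-64) - 1/34*207) - 9481) = -43212/((1 + 47*(-1/64) - 207/34) - 9481) = -43212/((1 - 47/64 - 207/34) - 9481) = -43212/(-6335/1088 - 9481) = -43212/(-10321663/1088) = -43212*(-1088/10321663) = 47014656/10321663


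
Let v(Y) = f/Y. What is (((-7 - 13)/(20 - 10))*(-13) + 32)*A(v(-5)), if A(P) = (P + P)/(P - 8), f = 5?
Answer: 116/9 ≈ 12.889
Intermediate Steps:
v(Y) = 5/Y
A(P) = 2*P/(-8 + P) (A(P) = (2*P)/(-8 + P) = 2*P/(-8 + P))
(((-7 - 13)/(20 - 10))*(-13) + 32)*A(v(-5)) = (((-7 - 13)/(20 - 10))*(-13) + 32)*(2*(5/(-5))/(-8 + 5/(-5))) = (-20/10*(-13) + 32)*(2*(5*(-⅕))/(-8 + 5*(-⅕))) = (-20*⅒*(-13) + 32)*(2*(-1)/(-8 - 1)) = (-2*(-13) + 32)*(2*(-1)/(-9)) = (26 + 32)*(2*(-1)*(-⅑)) = 58*(2/9) = 116/9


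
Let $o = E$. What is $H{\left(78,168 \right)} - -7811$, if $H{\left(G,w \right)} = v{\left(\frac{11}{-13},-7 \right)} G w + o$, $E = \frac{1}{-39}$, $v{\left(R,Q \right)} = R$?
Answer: $- \frac{127804}{39} \approx -3277.0$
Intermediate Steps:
$E = - \frac{1}{39} \approx -0.025641$
$o = - \frac{1}{39} \approx -0.025641$
$H{\left(G,w \right)} = - \frac{1}{39} - \frac{11 G w}{13}$ ($H{\left(G,w \right)} = \frac{11}{-13} G w - \frac{1}{39} = 11 \left(- \frac{1}{13}\right) G w - \frac{1}{39} = - \frac{11 G}{13} w - \frac{1}{39} = - \frac{11 G w}{13} - \frac{1}{39} = - \frac{1}{39} - \frac{11 G w}{13}$)
$H{\left(78,168 \right)} - -7811 = \left(- \frac{1}{39} - 66 \cdot 168\right) - -7811 = \left(- \frac{1}{39} - 11088\right) + 7811 = - \frac{432433}{39} + 7811 = - \frac{127804}{39}$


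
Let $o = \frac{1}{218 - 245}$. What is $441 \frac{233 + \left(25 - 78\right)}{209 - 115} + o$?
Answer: $\frac{1071583}{1269} \approx 844.43$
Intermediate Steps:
$o = - \frac{1}{27}$ ($o = \frac{1}{-27} = - \frac{1}{27} \approx -0.037037$)
$441 \frac{233 + \left(25 - 78\right)}{209 - 115} + o = 441 \frac{233 + \left(25 - 78\right)}{209 - 115} - \frac{1}{27} = 441 \frac{233 + \left(25 - 78\right)}{94} - \frac{1}{27} = 441 \left(233 - 53\right) \frac{1}{94} - \frac{1}{27} = 441 \cdot 180 \cdot \frac{1}{94} - \frac{1}{27} = 441 \cdot \frac{90}{47} - \frac{1}{27} = \frac{39690}{47} - \frac{1}{27} = \frac{1071583}{1269}$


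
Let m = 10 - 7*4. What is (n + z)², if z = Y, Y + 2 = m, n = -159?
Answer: 32041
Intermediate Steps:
m = -18 (m = 10 - 28 = -18)
Y = -20 (Y = -2 - 18 = -20)
z = -20
(n + z)² = (-159 - 20)² = (-179)² = 32041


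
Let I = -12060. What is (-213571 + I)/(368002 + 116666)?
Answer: -225631/484668 ≈ -0.46554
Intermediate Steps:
(-213571 + I)/(368002 + 116666) = (-213571 - 12060)/(368002 + 116666) = -225631/484668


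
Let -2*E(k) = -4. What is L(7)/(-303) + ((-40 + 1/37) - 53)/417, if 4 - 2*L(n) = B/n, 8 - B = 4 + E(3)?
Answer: -2498939/10908303 ≈ -0.22909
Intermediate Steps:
E(k) = 2 (E(k) = -½*(-4) = 2)
B = 2 (B = 8 - (4 + 2) = 8 - 1*6 = 8 - 6 = 2)
L(n) = 2 - 1/n
L(7)/(-303) + ((-40 + 1/37) - 53)/417 = (2 - 1/7)/(-303) + ((-40 + 1/37) - 53)/417 = (2 - 1*⅐)*(-1/303) + ((-40 + 1/37) - 53)*(1/417) = (2 - ⅐)*(-1/303) + (-1479/37 - 53)*(1/417) = (13/7)*(-1/303) - 3440/37*1/417 = -13/2121 - 3440/15429 = -2498939/10908303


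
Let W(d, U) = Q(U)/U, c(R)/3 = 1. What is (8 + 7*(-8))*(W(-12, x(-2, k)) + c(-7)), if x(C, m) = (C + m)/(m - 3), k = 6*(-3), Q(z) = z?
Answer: -192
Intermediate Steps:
c(R) = 3 (c(R) = 3*1 = 3)
k = -18
x(C, m) = (C + m)/(-3 + m)
W(d, U) = 1 (W(d, U) = U/U = 1)
(8 + 7*(-8))*(W(-12, x(-2, k)) + c(-7)) = (8 + 7*(-8))*(1 + 3) = (8 - 56)*4 = -48*4 = -192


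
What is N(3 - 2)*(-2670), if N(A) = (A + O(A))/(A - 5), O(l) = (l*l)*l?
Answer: 1335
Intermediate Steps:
O(l) = l³ (O(l) = l²*l = l³)
N(A) = (A + A³)/(-5 + A) (N(A) = (A + A³)/(A - 5) = (A + A³)/(-5 + A))
N(3 - 2)*(-2670) = (((3 - 2) + (3 - 2)³)/(-5 + (3 - 2)))*(-2670) = ((1 + 1³)/(-5 + 1))*(-2670) = ((1 + 1)/(-4))*(-2670) = -¼*2*(-2670) = -½*(-2670) = 1335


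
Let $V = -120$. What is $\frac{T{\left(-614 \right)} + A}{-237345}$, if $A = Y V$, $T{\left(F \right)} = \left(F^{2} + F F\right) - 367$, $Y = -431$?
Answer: $- \frac{161069}{47469} \approx -3.3931$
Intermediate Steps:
$T{\left(F \right)} = -367 + 2 F^{2}$ ($T{\left(F \right)} = \left(F^{2} + F^{2}\right) - 367 = 2 F^{2} - 367 = -367 + 2 F^{2}$)
$A = 51720$ ($A = \left(-431\right) \left(-120\right) = 51720$)
$\frac{T{\left(-614 \right)} + A}{-237345} = \frac{\left(-367 + 2 \left(-614\right)^{2}\right) + 51720}{-237345} = \left(\left(-367 + 2 \cdot 376996\right) + 51720\right) \left(- \frac{1}{237345}\right) = \left(\left(-367 + 753992\right) + 51720\right) \left(- \frac{1}{237345}\right) = \left(753625 + 51720\right) \left(- \frac{1}{237345}\right) = 805345 \left(- \frac{1}{237345}\right) = - \frac{161069}{47469}$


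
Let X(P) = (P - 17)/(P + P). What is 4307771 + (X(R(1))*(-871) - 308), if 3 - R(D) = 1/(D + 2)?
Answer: 68956861/16 ≈ 4.3098e+6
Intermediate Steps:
R(D) = 3 - 1/(2 + D) (R(D) = 3 - 1/(D + 2) = 3 - 1/(2 + D))
X(P) = (-17 + P)/(2*P) (X(P) = (-17 + P)/((2*P)) = (-17 + P)*(1/(2*P)) = (-17 + P)/(2*P))
4307771 + (X(R(1))*(-871) - 308) = 4307771 + (((-17 + (5 + 3*1)/(2 + 1))/(2*(((5 + 3*1)/(2 + 1)))))*(-871) - 308) = 4307771 + (((-17 + (5 + 3)/3)/(2*(((5 + 3)/3))))*(-871) - 308) = 4307771 + (((-17 + (1/3)*8)/(2*(((1/3)*8))))*(-871) - 308) = 4307771 + (((-17 + 8/3)/(2*(8/3)))*(-871) - 308) = 4307771 + (((1/2)*(3/8)*(-43/3))*(-871) - 308) = 4307771 + (-43/16*(-871) - 308) = 4307771 + (37453/16 - 308) = 4307771 + 32525/16 = 68956861/16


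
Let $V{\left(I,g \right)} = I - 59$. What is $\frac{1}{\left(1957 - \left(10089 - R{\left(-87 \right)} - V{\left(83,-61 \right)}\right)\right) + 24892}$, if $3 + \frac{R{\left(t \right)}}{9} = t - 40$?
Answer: $\frac{1}{15614} \approx 6.4045 \cdot 10^{-5}$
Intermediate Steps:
$R{\left(t \right)} = -387 + 9 t$ ($R{\left(t \right)} = -27 + 9 \left(t - 40\right) = -27 + 9 \left(-40 + t\right) = -27 + \left(-360 + 9 t\right) = -387 + 9 t$)
$V{\left(I,g \right)} = -59 + I$
$\frac{1}{\left(1957 - \left(10089 - R{\left(-87 \right)} - V{\left(83,-61 \right)}\right)\right) + 24892} = \frac{1}{\left(1957 + \left(\left(\left(-387 + 9 \left(-87\right)\right) + \left(-59 + 83\right)\right) - 10089\right)\right) + 24892} = \frac{1}{\left(1957 + \left(\left(\left(-387 - 783\right) + 24\right) - 10089\right)\right) + 24892} = \frac{1}{\left(1957 + \left(\left(-1170 + 24\right) - 10089\right)\right) + 24892} = \frac{1}{\left(1957 - 11235\right) + 24892} = \frac{1}{-9278 + 24892} = \frac{1}{15614}$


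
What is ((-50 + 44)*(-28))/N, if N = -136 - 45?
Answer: -168/181 ≈ -0.92818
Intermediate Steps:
N = -181 (N = -34*4 - 45 = -136 - 45 = -181)
((-50 + 44)*(-28))/N = ((-50 + 44)*(-28))/(-181) = -6*(-28)*(-1/181) = 168*(-1/181) = -168/181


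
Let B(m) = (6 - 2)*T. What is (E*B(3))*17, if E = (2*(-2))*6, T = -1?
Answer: 1632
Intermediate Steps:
E = -24 (E = -4*6 = -24)
B(m) = -4 (B(m) = (6 - 2)*(-1) = 4*(-1) = -4)
(E*B(3))*17 = -24*(-4)*17 = 96*17 = 1632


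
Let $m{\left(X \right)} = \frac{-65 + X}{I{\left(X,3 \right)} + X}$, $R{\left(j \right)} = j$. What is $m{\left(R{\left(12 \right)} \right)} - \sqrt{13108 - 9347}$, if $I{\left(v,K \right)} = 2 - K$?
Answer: $- \frac{53}{11} - \sqrt{3761} \approx -66.145$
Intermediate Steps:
$m{\left(X \right)} = \frac{-65 + X}{-1 + X}$ ($m{\left(X \right)} = \frac{-65 + X}{\left(2 - 3\right) + X} = \frac{-65 + X}{-1 + X}$)
$m{\left(R{\left(12 \right)} \right)} - \sqrt{13108 - 9347} = \frac{-65 + 12}{-1 + 12} - \sqrt{13108 - 9347} = \frac{1}{11} \left(-53\right) - \sqrt{3761} = - \frac{53}{11} - \sqrt{3761}$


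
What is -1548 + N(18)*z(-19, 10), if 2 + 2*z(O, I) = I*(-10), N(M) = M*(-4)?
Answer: 2124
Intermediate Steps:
N(M) = -4*M
z(O, I) = -1 - 5*I (z(O, I) = -1 + (I*(-10))/2 = -1 + (-10*I)/2 = -1 - 5*I)
-1548 + N(18)*z(-19, 10) = -1548 + (-4*18)*(-1 - 5*10) = -1548 - 72*(-1 - 50) = -1548 - 72*(-51) = -1548 + 3672 = 2124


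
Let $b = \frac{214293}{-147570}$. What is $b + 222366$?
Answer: $\frac{10938112109}{49190} \approx 2.2236 \cdot 10^{5}$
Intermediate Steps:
$b = - \frac{71431}{49190}$ ($b = 214293 \left(- \frac{1}{147570}\right) = - \frac{71431}{49190} \approx -1.4521$)
$b + 222366 = - \frac{71431}{49190} + 222366 = \frac{10938112109}{49190}$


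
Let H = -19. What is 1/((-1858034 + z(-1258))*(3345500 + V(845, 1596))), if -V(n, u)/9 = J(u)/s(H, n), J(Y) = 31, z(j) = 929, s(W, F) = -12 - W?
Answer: -7/43490095310205 ≈ -1.6096e-13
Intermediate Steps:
V(n, u) = -279/7 (V(n, u) = -279/(-12 - 1*(-19)) = -279/(-12 + 19) = -279/7)
1/((-1858034 + z(-1258))*(3345500 + V(845, 1596))) = 1/((-1858034 + 929)*(3345500 - 279/7)) = 1/(-1857105*23418221/7) = 1/(-43490095310205/7) = -7/43490095310205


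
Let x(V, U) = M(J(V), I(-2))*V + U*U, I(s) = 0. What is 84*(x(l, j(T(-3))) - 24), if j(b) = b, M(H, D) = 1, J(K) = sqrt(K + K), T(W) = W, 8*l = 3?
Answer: -2457/2 ≈ -1228.5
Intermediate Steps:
l = 3/8 (l = (1/8)*3 = 3/8 ≈ 0.37500)
J(K) = sqrt(2)*sqrt(K) (J(K) = sqrt(2*K) = sqrt(2)*sqrt(K))
x(V, U) = V + U**2 (x(V, U) = 1*V + U*U = V + U**2)
84*(x(l, j(T(-3))) - 24) = 84*((3/8 + (-3)**2) - 24) = 84*((3/8 + 9) - 24) = 84*(75/8 - 24) = 84*(-117/8) = -2457/2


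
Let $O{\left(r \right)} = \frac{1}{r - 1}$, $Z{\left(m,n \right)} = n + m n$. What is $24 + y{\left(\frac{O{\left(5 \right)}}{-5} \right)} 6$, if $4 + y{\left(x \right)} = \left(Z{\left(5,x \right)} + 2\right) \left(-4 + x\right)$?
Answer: $- \frac{4131}{100} \approx -41.31$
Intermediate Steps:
$O{\left(r \right)} = \frac{1}{-1 + r}$
$y{\left(x \right)} = -4 + \left(-4 + x\right) \left(2 + 6 x\right)$ ($y{\left(x \right)} = -4 + \left(x \left(1 + 5\right) + 2\right) \left(-4 + x\right) = -4 + \left(x 6 + 2\right) \left(-4 + x\right) = -4 + \left(6 x + 2\right) \left(-4 + x\right) = -4 + \left(2 + 6 x\right) \left(-4 + x\right) = -4 + \left(-4 + x\right) \left(2 + 6 x\right)$)
$24 + y{\left(\frac{O{\left(5 \right)}}{-5} \right)} 6 = 24 + \left(-12 - 22 \frac{1}{\left(-1 + 5\right) \left(-5\right)} + 6 \left(\frac{1}{\left(-1 + 5\right) \left(-5\right)}\right)^{2}\right) 6 = 24 + \left(-12 - 22 \cdot \frac{1}{4} \left(- \frac{1}{5}\right) + 6 \left(\frac{1}{4} \left(- \frac{1}{5}\right)\right)^{2}\right) 6 = 24 + \left(-12 - - \frac{11}{10} + 6 \left(- \frac{1}{20}\right)^{2}\right) 6 = 24 + \left(-12 + \frac{11}{10} + 6 \cdot \frac{1}{400}\right) 6 = 24 + \left(-12 + \frac{11}{10} + \frac{3}{200}\right) 6 = 24 - \frac{6531}{100} = - \frac{4131}{100}$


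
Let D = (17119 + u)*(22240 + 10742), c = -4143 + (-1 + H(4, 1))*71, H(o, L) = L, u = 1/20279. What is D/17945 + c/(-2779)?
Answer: 4545828004935603/144470942035 ≈ 31465.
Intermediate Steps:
u = 1/20279 ≈ 4.9312e-5
c = -4143 (c = -4143 + (-1 + 1)*71 = -4143 + 0*71 = -4143 + 0 = -4143)
D = 11449905854364/20279 (D = (17119 + 1/20279)*(22240 + 10742) = (347156202/20279)*32982 = 11449905854364/20279 ≈ 5.6462e+8)
D/17945 + c/(-2779) = (11449905854364/20279)/17945 - 4143/(-2779) = (11449905854364/20279)*(1/17945) - 4143*(-1/2779) = 11449905854364/363906655 + 4143/2779 = 4545828004935603/144470942035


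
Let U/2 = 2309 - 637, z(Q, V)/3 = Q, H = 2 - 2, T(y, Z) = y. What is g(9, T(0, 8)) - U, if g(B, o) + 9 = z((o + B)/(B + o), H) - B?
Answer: -3359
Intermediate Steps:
H = 0
z(Q, V) = 3*Q
U = 3344 (U = 2*(2309 - 637) = 2*1672 = 3344)
g(B, o) = -6 - B (g(B, o) = -9 + (3*((o + B)/(B + o)) - B) = -9 + (3*((B + o)/(B + o)) - B) = -9 + (3*1 - B) = -9 + (3 - B) = -6 - B)
g(9, T(0, 8)) - U = (-6 - 1*9) - 1*3344 = (-6 - 9) - 3344 = -15 - 3344 = -3359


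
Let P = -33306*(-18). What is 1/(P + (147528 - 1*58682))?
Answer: 1/688354 ≈ 1.4527e-6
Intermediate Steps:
P = 599508
1/(P + (147528 - 1*58682)) = 1/(599508 + (147528 - 1*58682)) = 1/(599508 + (147528 - 58682)) = 1/(599508 + 88846) = 1/688354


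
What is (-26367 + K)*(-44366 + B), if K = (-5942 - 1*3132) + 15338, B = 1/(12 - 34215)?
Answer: 10168434453599/11401 ≈ 8.9189e+8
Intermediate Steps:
B = -1/34203 (B = 1/(-34203) = -1/34203 ≈ -2.9237e-5)
K = 6264 (K = (-5942 - 3132) + 15338 = -9074 + 15338 = 6264)
(-26367 + K)*(-44366 + B) = (-26367 + 6264)*(-44366 - 1/34203) = -20103*(-1517450299/34203) = 10168434453599/11401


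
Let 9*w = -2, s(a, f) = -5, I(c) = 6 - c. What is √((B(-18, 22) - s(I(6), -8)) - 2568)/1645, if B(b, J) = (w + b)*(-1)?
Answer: I*√22903/4935 ≈ 0.030666*I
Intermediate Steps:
w = -2/9 (w = (⅑)*(-2) = -2/9 ≈ -0.22222)
B(b, J) = 2/9 - b (B(b, J) = (-2/9 + b)*(-1) = 2/9 - b)
√((B(-18, 22) - s(I(6), -8)) - 2568)/1645 = √(((2/9 - 1*(-18)) - 1*(-5)) - 2568)/1645 = √(((2/9 + 18) + 5) - 2568)*(1/1645) = √((164/9 + 5) - 2568)*(1/1645) = √(209/9 - 2568)*(1/1645) = √(-22903/9)*(1/1645) = (I*√22903/3)*(1/1645) = I*√22903/4935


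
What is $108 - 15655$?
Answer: $-15547$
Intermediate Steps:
$108 - 15655 = -15547$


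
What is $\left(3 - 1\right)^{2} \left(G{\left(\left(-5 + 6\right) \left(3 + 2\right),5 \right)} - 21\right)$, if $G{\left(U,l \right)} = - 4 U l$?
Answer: $-484$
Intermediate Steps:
$G{\left(U,l \right)} = - 4 U l$
$\left(3 - 1\right)^{2} \left(G{\left(\left(-5 + 6\right) \left(3 + 2\right),5 \right)} - 21\right) = \left(3 - 1\right)^{2} \left(\left(-4\right) \left(-5 + 6\right) \left(3 + 2\right) 5 - 21\right) = 2^{2} \left(\left(-4\right) 1 \cdot 5 \cdot 5 - 21\right) = 4 \left(\left(-4\right) 5 \cdot 5 - 21\right) = 4 \left(-100 - 21\right) = 4 \left(-121\right) = -484$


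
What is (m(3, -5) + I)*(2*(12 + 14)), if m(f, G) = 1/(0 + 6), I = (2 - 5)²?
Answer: 1430/3 ≈ 476.67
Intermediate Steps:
I = 9 (I = (-3)² = 9)
m(f, G) = ⅙ (m(f, G) = 1/6 = ⅙)
(m(3, -5) + I)*(2*(12 + 14)) = (⅙ + 9)*(2*(12 + 14)) = 55*(2*26)/6 = (55/6)*52 = 1430/3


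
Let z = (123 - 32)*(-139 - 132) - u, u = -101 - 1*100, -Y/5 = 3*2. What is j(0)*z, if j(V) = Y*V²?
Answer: 0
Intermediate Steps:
Y = -30 (Y = -15*2 = -5*6 = -30)
j(V) = -30*V²
u = -201 (u = -101 - 100 = -201)
z = -24460 (z = (123 - 32)*(-139 - 132) - 1*(-201) = 91*(-271) + 201 = -24661 + 201 = -24460)
j(0)*z = -30*0²*(-24460) = -30*0*(-24460) = 0*(-24460) = 0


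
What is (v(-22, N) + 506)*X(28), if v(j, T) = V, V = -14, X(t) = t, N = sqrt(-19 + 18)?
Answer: 13776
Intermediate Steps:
N = I (N = sqrt(-1) = I ≈ 1.0*I)
v(j, T) = -14
(v(-22, N) + 506)*X(28) = (-14 + 506)*28 = 492*28 = 13776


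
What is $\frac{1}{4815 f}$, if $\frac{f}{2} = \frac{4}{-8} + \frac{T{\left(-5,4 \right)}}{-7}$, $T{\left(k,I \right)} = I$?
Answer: $- \frac{7}{72225} \approx -9.6919 \cdot 10^{-5}$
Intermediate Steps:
$f = - \frac{15}{7}$ ($f = 2 \left(\frac{4}{-8} + \frac{4}{-7}\right) = 2 \left(4 \left(- \frac{1}{8}\right) + 4 \left(- \frac{1}{7}\right)\right) = 2 \left(- \frac{1}{2} - \frac{4}{7}\right) = 2 \left(- \frac{15}{14}\right) = - \frac{15}{7} \approx -2.1429$)
$\frac{1}{4815 f} = \frac{1}{4815 \left(- \frac{15}{7}\right)} = \frac{1}{- \frac{72225}{7}} = - \frac{7}{72225}$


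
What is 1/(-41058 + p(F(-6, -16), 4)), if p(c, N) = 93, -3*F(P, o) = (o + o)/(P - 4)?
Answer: -1/40965 ≈ -2.4411e-5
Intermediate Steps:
F(P, o) = -2*o/(3*(-4 + P)) (F(P, o) = -(o + o)/(3*(P - 4)) = -2*o/(3*(-4 + P)))
1/(-41058 + p(F(-6, -16), 4)) = 1/(-41058 + 93) = 1/(-40965) = -1/40965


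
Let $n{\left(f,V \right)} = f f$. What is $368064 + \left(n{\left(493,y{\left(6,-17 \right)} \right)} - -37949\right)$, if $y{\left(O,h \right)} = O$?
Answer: $649062$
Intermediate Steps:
$n{\left(f,V \right)} = f^{2}$
$368064 + \left(n{\left(493,y{\left(6,-17 \right)} \right)} - -37949\right) = 368064 - \left(-37949 - 493^{2}\right) = 368064 + \left(243049 + 37949\right) = 368064 + 280998 = 649062$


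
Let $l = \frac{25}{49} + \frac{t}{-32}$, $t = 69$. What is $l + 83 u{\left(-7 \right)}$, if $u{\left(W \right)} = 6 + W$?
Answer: $- \frac{132725}{1568} \approx -84.646$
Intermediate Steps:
$l = - \frac{2581}{1568}$ ($l = \frac{25}{49} + \frac{69}{-32} = 25 \cdot \frac{1}{49} + 69 \left(- \frac{1}{32}\right) = \frac{25}{49} - \frac{69}{32} = - \frac{2581}{1568} \approx -1.646$)
$l + 83 u{\left(-7 \right)} = - \frac{2581}{1568} + 83 \left(6 - 7\right) = - \frac{2581}{1568} + 83 \left(-1\right) = - \frac{2581}{1568} - 83 = - \frac{132725}{1568}$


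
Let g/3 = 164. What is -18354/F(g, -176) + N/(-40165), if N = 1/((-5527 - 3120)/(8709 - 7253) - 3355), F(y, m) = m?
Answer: 1803725694339163/17296269052040 ≈ 104.28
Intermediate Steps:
g = 492 (g = 3*164 = 492)
N = -1456/4893527 (N = 1/(-8647/1456 - 3355) = 1/(-4893527/1456) = -1456/4893527 ≈ -0.00029754)
-18354/F(g, -176) + N/(-40165) = -18354/(-176) - 1456/4893527/(-40165) = -18354*(-1/176) - 1456/4893527*(-1/40165) = 9177/88 + 1456/196548511955 = 1803725694339163/17296269052040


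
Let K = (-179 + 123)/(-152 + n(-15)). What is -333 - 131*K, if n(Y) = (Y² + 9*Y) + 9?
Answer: -24985/53 ≈ -471.42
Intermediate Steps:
n(Y) = 9 + Y² + 9*Y
K = 56/53 (K = (-179 + 123)/(-152 + (9 + (-15)² + 9*(-15))) = -56/(-152 + (9 + 225 - 135)) = -56/(-152 + 99) = -56/(-53) = -56*(-1/53) = 56/53 ≈ 1.0566)
-333 - 131*K = -333 - 131*56/53 = -333 - 7336/53 = -24985/53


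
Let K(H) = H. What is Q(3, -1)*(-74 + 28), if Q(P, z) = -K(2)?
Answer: 92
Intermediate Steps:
Q(P, z) = -2 (Q(P, z) = -1*2 = -2)
Q(3, -1)*(-74 + 28) = -2*(-74 + 28) = -2*(-46) = 92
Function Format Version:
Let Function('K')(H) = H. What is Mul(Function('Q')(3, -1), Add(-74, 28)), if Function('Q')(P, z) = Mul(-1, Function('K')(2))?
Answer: 92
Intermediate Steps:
Function('Q')(P, z) = -2 (Function('Q')(P, z) = Mul(-1, 2) = -2)
Mul(Function('Q')(3, -1), Add(-74, 28)) = Mul(-2, Add(-74, 28)) = Mul(-2, -46) = 92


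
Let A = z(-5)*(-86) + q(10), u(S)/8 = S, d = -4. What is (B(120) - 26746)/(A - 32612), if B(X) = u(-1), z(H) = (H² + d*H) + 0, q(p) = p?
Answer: 13377/18236 ≈ 0.73355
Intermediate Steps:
u(S) = 8*S
z(H) = H² - 4*H (z(H) = (H² - 4*H) + 0 = H² - 4*H)
B(X) = -8 (B(X) = 8*(-1) = -8)
A = -3860 (A = -5*(-4 - 5)*(-86) + 10 = -5*(-9)*(-86) + 10 = 45*(-86) + 10 = -3870 + 10 = -3860)
(B(120) - 26746)/(A - 32612) = (-8 - 26746)/(-3860 - 32612) = -26754/(-36472) = -26754*(-1/36472) = 13377/18236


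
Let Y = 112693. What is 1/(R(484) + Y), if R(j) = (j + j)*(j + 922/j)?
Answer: 1/583049 ≈ 1.7151e-6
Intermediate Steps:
R(j) = 2*j*(j + 922/j) (R(j) = (2*j)*(j + 922/j) = 2*j*(j + 922/j))
1/(R(484) + Y) = 1/((1844 + 2*484**2) + 112693) = 1/((1844 + 2*234256) + 112693) = 1/((1844 + 468512) + 112693) = 1/(470356 + 112693) = 1/583049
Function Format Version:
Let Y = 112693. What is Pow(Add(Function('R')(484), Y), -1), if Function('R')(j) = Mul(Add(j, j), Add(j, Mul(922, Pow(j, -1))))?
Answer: Rational(1, 583049) ≈ 1.7151e-6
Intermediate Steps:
Function('R')(j) = Mul(2, j, Add(j, Mul(922, Pow(j, -1)))) (Function('R')(j) = Mul(Mul(2, j), Add(j, Mul(922, Pow(j, -1)))) = Mul(2, j, Add(j, Mul(922, Pow(j, -1)))))
Pow(Add(Function('R')(484), Y), -1) = Pow(Add(Add(1844, Mul(2, Pow(484, 2))), 112693), -1) = Pow(Add(Add(1844, Mul(2, 234256)), 112693), -1) = Pow(Add(Add(1844, 468512), 112693), -1) = Pow(Add(470356, 112693), -1) = Pow(583049, -1) = Rational(1, 583049)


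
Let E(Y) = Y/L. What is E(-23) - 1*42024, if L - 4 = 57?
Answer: -2563487/61 ≈ -42024.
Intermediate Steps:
L = 61 (L = 4 + 57 = 61)
E(Y) = Y/61
E(-23) - 1*42024 = (1/61)*(-23) - 1*42024 = -23/61 - 42024 = -2563487/61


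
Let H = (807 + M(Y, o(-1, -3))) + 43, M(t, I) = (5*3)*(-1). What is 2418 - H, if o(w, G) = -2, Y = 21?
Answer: 1583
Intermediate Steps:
M(t, I) = -15 (M(t, I) = 15*(-1) = -15)
H = 835 (H = (807 - 15) + 43 = 792 + 43 = 835)
2418 - H = 2418 - 1*835 = 2418 - 835 = 1583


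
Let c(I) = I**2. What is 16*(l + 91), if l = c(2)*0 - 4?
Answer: 1392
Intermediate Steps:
l = -4 (l = 2**2*0 - 4 = 4*0 - 4 = 0 - 4 = -4)
16*(l + 91) = 16*(-4 + 91) = 16*87 = 1392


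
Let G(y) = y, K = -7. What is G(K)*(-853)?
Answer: 5971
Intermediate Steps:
G(K)*(-853) = -7*(-853) = 5971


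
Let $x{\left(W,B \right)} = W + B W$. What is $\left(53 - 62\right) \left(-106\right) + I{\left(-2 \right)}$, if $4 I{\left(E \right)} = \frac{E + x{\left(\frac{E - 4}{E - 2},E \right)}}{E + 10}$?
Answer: $\frac{61049}{64} \approx 953.89$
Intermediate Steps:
$I{\left(E \right)} = \frac{E + \frac{\left(1 + E\right) \left(-4 + E\right)}{-2 + E}}{4 \left(10 + E\right)}$ ($I{\left(E \right)} = \frac{\left(E + \frac{E - 4}{E - 2} \left(1 + E\right)\right) \frac{1}{E + 10}}{4} = \frac{\left(E + \frac{-4 + E}{-2 + E} \left(1 + E\right)\right) \frac{1}{10 + E}}{4} = \frac{\left(E + \frac{\left(1 + E\right) \left(-4 + E\right)}{-2 + E}\right) \frac{1}{10 + E}}{4} = \frac{\frac{1}{10 + E} \left(E + \frac{\left(1 + E\right) \left(-4 + E\right)}{-2 + E}\right)}{4} = \frac{E + \frac{\left(1 + E\right) \left(-4 + E\right)}{-2 + E}}{4 \left(10 + E\right)}$)
$\left(53 - 62\right) \left(-106\right) + I{\left(-2 \right)} = \left(53 - 62\right) \left(-106\right) + \frac{- 2 \left(-2 - 2\right) + \left(1 - 2\right) \left(-4 - 2\right)}{4 \left(-2 - 2\right) \left(10 - 2\right)} = \left(-9\right) \left(-106\right) + \frac{\left(-2\right) \left(-4\right) - -6}{4 \left(-4\right) 8} = 954 + \frac{1}{4} \left(- \frac{1}{4}\right) \frac{1}{8} \left(8 + 6\right) = 954 + \frac{1}{4} \left(- \frac{1}{4}\right) \frac{1}{8} \cdot 14 = 954 - \frac{7}{64} = \frac{61049}{64}$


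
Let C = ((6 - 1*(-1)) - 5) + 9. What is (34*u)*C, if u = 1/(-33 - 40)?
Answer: -374/73 ≈ -5.1233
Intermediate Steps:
u = -1/73 (u = 1/(-73) = -1/73 ≈ -0.013699)
C = 11 (C = ((6 + 1) - 5) + 9 = (7 - 5) + 9 = 2 + 9 = 11)
(34*u)*C = (34*(-1/73))*11 = -34/73*11 = -374/73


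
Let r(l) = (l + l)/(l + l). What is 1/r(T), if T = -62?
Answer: 1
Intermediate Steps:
r(l) = 1 (r(l) = (2*l)/((2*l)) = (2*l)*(1/(2*l)) = 1)
1/r(T) = 1/1 = 1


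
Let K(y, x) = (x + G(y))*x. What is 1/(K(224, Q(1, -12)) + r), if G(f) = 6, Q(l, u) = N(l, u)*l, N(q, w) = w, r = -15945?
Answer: -1/15873 ≈ -6.3000e-5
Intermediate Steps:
Q(l, u) = l*u (Q(l, u) = u*l = l*u)
K(y, x) = x*(6 + x) (K(y, x) = (x + 6)*x = (6 + x)*x = x*(6 + x))
1/(K(224, Q(1, -12)) + r) = 1/((1*(-12))*(6 + 1*(-12)) - 15945) = 1/(-12*(6 - 12) - 15945) = 1/(-12*(-6) - 15945) = 1/(72 - 15945) = 1/(-15873) = -1/15873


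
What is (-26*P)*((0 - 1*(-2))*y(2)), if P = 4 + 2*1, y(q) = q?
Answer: -624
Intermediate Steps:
P = 6 (P = 4 + 2 = 6)
(-26*P)*((0 - 1*(-2))*y(2)) = (-26*6)*((0 - 1*(-2))*2) = -156*(0 + 2)*2 = -312*2 = -156*4 = -624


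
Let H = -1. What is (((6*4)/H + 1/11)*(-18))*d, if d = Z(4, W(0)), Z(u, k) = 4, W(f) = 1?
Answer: 18936/11 ≈ 1721.5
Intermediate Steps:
d = 4
(((6*4)/H + 1/11)*(-18))*d = (((6*4)/(-1) + 1/11)*(-18))*4 = ((24*(-1) + 1*(1/11))*(-18))*4 = ((-24 + 1/11)*(-18))*4 = -263/11*(-18)*4 = (4734/11)*4 = 18936/11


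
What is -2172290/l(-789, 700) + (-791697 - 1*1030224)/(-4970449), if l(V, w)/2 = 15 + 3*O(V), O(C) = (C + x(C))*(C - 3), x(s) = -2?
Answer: -1974453522154/9341615934519 ≈ -0.21136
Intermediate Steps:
O(C) = (-3 + C)*(-2 + C) (O(C) = (C - 2)*(C - 3) = (-2 + C)*(-3 + C) = (-3 + C)*(-2 + C))
l(V, w) = 66 - 30*V + 6*V² (l(V, w) = 2*(15 + 3*(6 + V² - 5*V)) = 2*(15 + (18 - 15*V + 3*V²)) = 2*(33 - 15*V + 3*V²) = 66 - 30*V + 6*V²)
-2172290/l(-789, 700) + (-791697 - 1*1030224)/(-4970449) = -2172290/(66 - 30*(-789) + 6*(-789)²) + (-791697 - 1*1030224)/(-4970449) = -2172290/(66 + 23670 + 6*622521) + (-791697 - 1030224)*(-1/4970449) = -2172290/(66 + 23670 + 3735126) - 1821921*(-1/4970449) = -2172290/3758862 + 1821921/4970449 = -2172290*1/3758862 + 1821921/4970449 = -1086145/1879431 + 1821921/4970449 = -1974453522154/9341615934519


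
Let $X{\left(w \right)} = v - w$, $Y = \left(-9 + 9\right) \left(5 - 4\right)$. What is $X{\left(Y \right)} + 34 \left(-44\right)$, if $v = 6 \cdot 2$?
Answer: $-1484$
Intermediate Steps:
$Y = 0$ ($Y = 0 \cdot 1 = 0$)
$v = 12$
$X{\left(w \right)} = 12 - w$
$X{\left(Y \right)} + 34 \left(-44\right) = \left(12 - 0\right) + 34 \left(-44\right) = \left(12 + 0\right) - 1496 = 12 - 1496 = -1484$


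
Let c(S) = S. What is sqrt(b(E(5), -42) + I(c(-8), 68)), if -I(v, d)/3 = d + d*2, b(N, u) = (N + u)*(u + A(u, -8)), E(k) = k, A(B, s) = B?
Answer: 8*sqrt(39) ≈ 49.960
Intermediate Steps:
b(N, u) = 2*u*(N + u) (b(N, u) = (N + u)*(u + u) = (N + u)*(2*u) = 2*u*(N + u))
I(v, d) = -9*d (I(v, d) = -3*(d + d*2) = -3*(d + 2*d) = -9*d)
sqrt(b(E(5), -42) + I(c(-8), 68)) = sqrt(2*(-42)*(5 - 42) - 9*68) = sqrt(2*(-42)*(-37) - 612) = sqrt(3108 - 612) = sqrt(2496) = 8*sqrt(39)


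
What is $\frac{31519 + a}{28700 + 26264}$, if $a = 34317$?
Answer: $\frac{109}{91} \approx 1.1978$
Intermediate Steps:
$\frac{31519 + a}{28700 + 26264} = \frac{31519 + 34317}{28700 + 26264} = \frac{65836}{54964} = 65836 \cdot \frac{1}{54964} = \frac{109}{91}$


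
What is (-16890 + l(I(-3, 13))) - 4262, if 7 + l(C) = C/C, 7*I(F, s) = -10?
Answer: -21158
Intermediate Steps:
I(F, s) = -10/7 (I(F, s) = (1/7)*(-10) = -10/7)
l(C) = -6 (l(C) = -7 + C/C = -7 + 1 = -6)
(-16890 + l(I(-3, 13))) - 4262 = (-16890 - 6) - 4262 = -16896 - 4262 = -21158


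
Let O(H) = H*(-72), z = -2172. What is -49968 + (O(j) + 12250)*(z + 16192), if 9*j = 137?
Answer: 156329112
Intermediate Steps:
j = 137/9 (j = (⅑)*137 = 137/9 ≈ 15.222)
O(H) = -72*H
-49968 + (O(j) + 12250)*(z + 16192) = -49968 + (-72*137/9 + 12250)*(-2172 + 16192) = -49968 + (-1096 + 12250)*14020 = -49968 + 11154*14020 = -49968 + 156379080 = 156329112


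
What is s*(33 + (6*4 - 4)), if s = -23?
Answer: -1219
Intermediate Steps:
s*(33 + (6*4 - 4)) = -23*(33 + (6*4 - 4)) = -23*(33 + (24 - 4)) = -23*(33 + 20) = -23*53 = -1219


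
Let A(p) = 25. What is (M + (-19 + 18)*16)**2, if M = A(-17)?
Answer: 81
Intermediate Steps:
M = 25
(M + (-19 + 18)*16)**2 = (25 + (-19 + 18)*16)**2 = (25 - 1*16)**2 = (25 - 16)**2 = 9**2 = 81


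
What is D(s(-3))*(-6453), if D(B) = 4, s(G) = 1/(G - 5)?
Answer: -25812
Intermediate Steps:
s(G) = 1/(-5 + G)
D(s(-3))*(-6453) = 4*(-6453) = -25812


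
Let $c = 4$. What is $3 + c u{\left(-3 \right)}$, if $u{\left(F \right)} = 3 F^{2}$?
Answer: $111$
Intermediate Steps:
$3 + c u{\left(-3 \right)} = 3 + 4 \cdot 3 \left(-3\right)^{2} = 3 + 4 \cdot 3 \cdot 9 = 3 + 4 \cdot 27 = 3 + 108 = 111$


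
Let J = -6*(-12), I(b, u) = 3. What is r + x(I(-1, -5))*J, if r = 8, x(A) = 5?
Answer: 368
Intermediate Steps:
J = 72
r + x(I(-1, -5))*J = 8 + 5*72 = 8 + 360 = 368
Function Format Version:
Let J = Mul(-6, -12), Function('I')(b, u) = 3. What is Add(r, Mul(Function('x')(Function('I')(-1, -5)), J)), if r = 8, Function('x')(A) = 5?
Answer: 368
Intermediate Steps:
J = 72
Add(r, Mul(Function('x')(Function('I')(-1, -5)), J)) = Add(8, Mul(5, 72)) = Add(8, 360) = 368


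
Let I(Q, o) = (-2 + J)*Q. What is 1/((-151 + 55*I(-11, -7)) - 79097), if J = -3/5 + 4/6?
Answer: -3/234235 ≈ -1.2808e-5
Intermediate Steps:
J = 1/15 (J = -3*⅕ + 4*(⅙) = -⅗ + ⅔ = 1/15 ≈ 0.066667)
I(Q, o) = -29*Q/15 (I(Q, o) = (-2 + 1/15)*Q = -29*Q/15)
1/((-151 + 55*I(-11, -7)) - 79097) = 1/((-151 + 55*(-29/15*(-11))) - 79097) = 1/((-151 + 55*(319/15)) - 79097) = 1/((-151 + 3509/3) - 79097) = 1/(3056/3 - 79097) = 1/(-234235/3) = -3/234235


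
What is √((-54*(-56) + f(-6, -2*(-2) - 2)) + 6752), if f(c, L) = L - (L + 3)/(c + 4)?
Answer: √39122/2 ≈ 98.896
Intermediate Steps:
f(c, L) = L - (3 + L)/(4 + c)
√((-54*(-56) + f(-6, -2*(-2) - 2)) + 6752) = √((-54*(-56) + (-3 + 3*(-2*(-2) - 2) + (-2*(-2) - 2)*(-6))/(4 - 6)) + 6752) = √((3024 + (-3 + 3*(4 - 2) + (4 - 2)*(-6))/(-2)) + 6752) = √((3024 - (-3 + 3*2 + 2*(-6))/2) + 6752) = √((3024 - (-3 + 6 - 12)/2) + 6752) = √((3024 - ½*(-9)) + 6752) = √((3024 + 9/2) + 6752) = √(6057/2 + 6752) = √(19561/2) = √39122/2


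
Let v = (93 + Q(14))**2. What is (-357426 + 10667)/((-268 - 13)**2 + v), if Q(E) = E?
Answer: -346759/90410 ≈ -3.8354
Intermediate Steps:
v = 11449 (v = (93 + 14)**2 = 107**2 = 11449)
(-357426 + 10667)/((-268 - 13)**2 + v) = (-357426 + 10667)/((-268 - 13)**2 + 11449) = -346759/((-281)**2 + 11449) = -346759/(78961 + 11449) = -346759/90410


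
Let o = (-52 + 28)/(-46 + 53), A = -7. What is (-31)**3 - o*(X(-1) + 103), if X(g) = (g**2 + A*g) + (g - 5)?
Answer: -29431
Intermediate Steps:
X(g) = -5 + g**2 - 6*g (X(g) = (g**2 - 7*g) + (g - 5) = (g**2 - 7*g) + (-5 + g) = -5 + g**2 - 6*g)
o = -24/7 ≈ -3.4286
(-31)**3 - o*(X(-1) + 103) = (-31)**3 - (-24)*((-5 + (-1)**2 - 6*(-1)) + 103)/7 = -29791 - (-24)*((-5 + 1 + 6) + 103)/7 = -29791 - (-24)*(2 + 103)/7 = -29791 - (-24)*105/7 = -29791 - 1*(-360) = -29791 + 360 = -29431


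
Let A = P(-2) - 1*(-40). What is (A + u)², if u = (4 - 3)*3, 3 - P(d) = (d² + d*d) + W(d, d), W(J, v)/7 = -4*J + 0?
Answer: 324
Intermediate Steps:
W(J, v) = -28*J (W(J, v) = 7*(-4*J + 0) = 7*(-4*J) = -28*J)
P(d) = 3 - 2*d² + 28*d (P(d) = 3 - ((d² + d*d) - 28*d) = 3 - ((d² + d²) - 28*d) = 3 - (2*d² - 28*d) = 3 - (-28*d + 2*d²) = 3 + (-2*d² + 28*d) = 3 - 2*d² + 28*d)
u = 3 (u = 1*3 = 3)
A = -21 (A = (3 - 2*(-2)² + 28*(-2)) - 1*(-40) = (3 - 2*4 - 56) + 40 = (3 - 8 - 56) + 40 = -61 + 40 = -21)
(A + u)² = (-21 + 3)² = (-18)² = 324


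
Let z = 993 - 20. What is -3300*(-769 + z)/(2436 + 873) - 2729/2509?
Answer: -566029687/2767427 ≈ -204.53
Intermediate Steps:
z = 973 (z = 993 - 1*20 = 993 - 20 = 973)
-3300*(-769 + z)/(2436 + 873) - 2729/2509 = -3300*(-769 + 973)/(2436 + 873) - 2729/2509 = -3300/(3309/204) - 2729*1/2509 = -3300/(3309*(1/204)) - 2729/2509 = -3300/1103/68 - 2729/2509 = -3300*68/1103 - 2729/2509 = -224400/1103 - 2729/2509 = -566029687/2767427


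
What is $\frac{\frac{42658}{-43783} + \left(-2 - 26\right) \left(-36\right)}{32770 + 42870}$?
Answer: $\frac{22045303}{1655873060} \approx 0.013313$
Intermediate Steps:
$\frac{\frac{42658}{-43783} + \left(-2 - 26\right) \left(-36\right)}{32770 + 42870} = \frac{42658 \left(- \frac{1}{43783}\right) - -1008}{75640} = \left(- \frac{42658}{43783} + 1008\right) \frac{1}{75640} = \frac{44090606}{43783} \cdot \frac{1}{75640} = \frac{22045303}{1655873060}$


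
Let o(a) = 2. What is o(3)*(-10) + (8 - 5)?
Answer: -17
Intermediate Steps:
o(3)*(-10) + (8 - 5) = 2*(-10) + (8 - 5) = -20 + 3 = -17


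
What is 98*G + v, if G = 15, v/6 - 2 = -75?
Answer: 1032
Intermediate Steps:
v = -438 (v = 12 + 6*(-75) = 12 - 450 = -438)
98*G + v = 98*15 - 438 = 1470 - 438 = 1032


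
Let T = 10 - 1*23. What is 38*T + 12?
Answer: -482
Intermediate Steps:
T = -13 (T = 10 - 23 = -13)
38*T + 12 = 38*(-13) + 12 = -494 + 12 = -482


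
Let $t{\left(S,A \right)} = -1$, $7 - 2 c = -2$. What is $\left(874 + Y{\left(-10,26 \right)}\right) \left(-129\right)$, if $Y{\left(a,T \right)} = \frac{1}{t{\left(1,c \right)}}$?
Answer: $-112617$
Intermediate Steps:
$c = \frac{9}{2}$ ($c = \frac{7}{2} - -1 = \frac{7}{2} + 1 = \frac{9}{2} \approx 4.5$)
$Y{\left(a,T \right)} = -1$ ($Y{\left(a,T \right)} = \frac{1}{-1} = -1$)
$\left(874 + Y{\left(-10,26 \right)}\right) \left(-129\right) = \left(874 - 1\right) \left(-129\right) = 873 \left(-129\right) = -112617$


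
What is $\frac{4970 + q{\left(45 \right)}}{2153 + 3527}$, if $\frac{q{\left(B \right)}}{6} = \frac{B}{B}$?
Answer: $\frac{311}{355} \approx 0.87606$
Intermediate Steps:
$q{\left(B \right)} = 6$ ($q{\left(B \right)} = 6 \frac{B}{B} = 6 \cdot 1 = 6$)
$\frac{4970 + q{\left(45 \right)}}{2153 + 3527} = \frac{4970 + 6}{2153 + 3527} = \frac{4976}{5680} = 4976 \cdot \frac{1}{5680} = \frac{311}{355}$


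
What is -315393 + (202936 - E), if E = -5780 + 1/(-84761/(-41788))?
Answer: -9042090985/84761 ≈ -1.0668e+5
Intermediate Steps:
E = -489876792/84761 (E = -5780 + 1/(-84761*(-1/41788)) = -5780 + 1/(84761/41788) = -5780 + 41788/84761 = -489876792/84761 ≈ -5779.5)
-315393 + (202936 - E) = -315393 + (202936 - 1*(-489876792/84761)) = -315393 + (202936 + 489876792/84761) = -315393 + 17690935088/84761 = -9042090985/84761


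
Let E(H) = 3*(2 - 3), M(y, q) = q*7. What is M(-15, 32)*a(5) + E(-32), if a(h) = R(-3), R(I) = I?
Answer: -675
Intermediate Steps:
M(y, q) = 7*q
a(h) = -3
E(H) = -3 (E(H) = 3*(-1) = -3)
M(-15, 32)*a(5) + E(-32) = (7*32)*(-3) - 3 = 224*(-3) - 3 = -672 - 3 = -675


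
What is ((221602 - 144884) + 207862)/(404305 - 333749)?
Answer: 2295/569 ≈ 4.0334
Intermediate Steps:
((221602 - 144884) + 207862)/(404305 - 333749) = (76718 + 207862)/70556 = 284580*(1/70556) = 2295/569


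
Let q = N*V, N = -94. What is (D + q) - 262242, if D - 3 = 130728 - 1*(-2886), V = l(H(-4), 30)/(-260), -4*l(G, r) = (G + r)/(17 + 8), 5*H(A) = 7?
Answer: -8360632379/65000 ≈ -1.2863e+5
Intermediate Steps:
H(A) = 7/5 (H(A) = (⅕)*7 = 7/5)
l(G, r) = -G/100 - r/100 (l(G, r) = -(G + r)/(4*(17 + 8)) = -(G + r)/(4*25) = -(G/25 + r/25)/4 = -G/100 - r/100)
V = 157/130000 (V = (-1/100*7/5 - 1/100*30)/(-260) = (-7/500 - 3/10)*(-1/260) = -157/500*(-1/260) = 157/130000 ≈ 0.0012077)
D = 133617 (D = 3 + (130728 - 1*(-2886)) = 3 + (130728 + 2886) = 3 + 133614 = 133617)
q = -7379/65000 (q = -94*157/130000 = -7379/65000 ≈ -0.11352)
(D + q) - 262242 = (133617 - 7379/65000) - 262242 = 8685097621/65000 - 262242 = -8360632379/65000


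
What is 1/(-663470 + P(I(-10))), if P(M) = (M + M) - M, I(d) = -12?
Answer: -1/663482 ≈ -1.5072e-6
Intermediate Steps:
P(M) = M (P(M) = 2*M - M = M)
1/(-663470 + P(I(-10))) = 1/(-663470 - 12) = 1/(-663482) = -1/663482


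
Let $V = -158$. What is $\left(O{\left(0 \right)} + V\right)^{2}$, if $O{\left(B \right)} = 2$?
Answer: $24336$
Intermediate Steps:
$\left(O{\left(0 \right)} + V\right)^{2} = \left(2 - 158\right)^{2} = \left(-156\right)^{2} = 24336$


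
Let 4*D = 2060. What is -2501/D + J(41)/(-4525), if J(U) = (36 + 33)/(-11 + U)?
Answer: -22636419/4660750 ≈ -4.8568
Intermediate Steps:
D = 515 (D = (1/4)*2060 = 515)
J(U) = 69/(-11 + U)
-2501/D + J(41)/(-4525) = -2501/515 + (69/(-11 + 41))/(-4525) = -2501*1/515 + (69/30)*(-1/4525) = -2501/515 + (69*(1/30))*(-1/4525) = -2501/515 + (23/10)*(-1/4525) = -2501/515 - 23/45250 = -22636419/4660750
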